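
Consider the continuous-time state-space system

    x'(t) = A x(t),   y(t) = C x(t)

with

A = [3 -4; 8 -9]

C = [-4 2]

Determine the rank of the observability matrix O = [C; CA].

CA = [[4, -2]]
Observability matrix O = [C; CA] = [[-4, 2], [4, -2]]
Every row of O is a scalar multiple of row 1 = [-4, 2] (multipliers 1, -1), so the rows span a one-dimensional space.
O ≠ 0, hence rank(O) = 1.
rank(O) = 1 < n = 2, so the pair (A, C) is not completely observable.

1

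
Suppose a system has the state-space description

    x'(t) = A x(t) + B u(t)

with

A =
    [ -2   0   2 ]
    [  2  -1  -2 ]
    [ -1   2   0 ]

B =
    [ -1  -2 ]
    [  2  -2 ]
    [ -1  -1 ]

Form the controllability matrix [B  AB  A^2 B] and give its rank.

3

AB = [[0, 2], [-2, 0], [5, -2]]
A^2B = [[10, -8], [-8, 8], [-4, -2]]
Controllability matrix C = [B  AB  A^2B] = [[-1, -2, 0, 2, 10, -8], [2, -2, -2, 0, -8, 8], [-1, -1, 5, -2, -4, -2]]
Take the 3×3 submatrix of C formed by columns 1, 2, 3: [[-1, -2, 0], [2, -2, -2], [-1, -1, 5]]. Its determinant is (-1)·((-2)·5 - (-2)·(-1)) - (-2)·(2·5 - (-2)·(-1)) + 0·(2·(-1) - (-2)·(-1)) = (-1)·(-12) - (-2)·8 + 0·(-4) = 28 ≠ 0.
So rank(C) ≥ 3; since C has 3 rows, rank(C) = 3.
rank(C) = 3 = n, so the pair (A, B) is completely controllable.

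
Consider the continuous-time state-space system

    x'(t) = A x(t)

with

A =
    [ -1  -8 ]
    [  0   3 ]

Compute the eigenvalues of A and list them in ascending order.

-1, 3

det(sI - A) = s^2 - (tr A)s + det A, with tr A = (-1) + 3 = 2 and det A = (-1)·3 - (-8)·0 = -3 - 0 = -3.
So p(s) = det(sI - A) = s^2 - 2s - 3.
Factor s^2 - 2s - 3: two numbers with sum 2 and product -3 are 3 and -1, so s^2 - 2s - 3 = (s - 3)(s + 1).
Hence p(s) = (s - 3) (s + 1), with roots -1, 3.
At least one eigenvalue has non-negative real part, so the system is not asymptotically stable.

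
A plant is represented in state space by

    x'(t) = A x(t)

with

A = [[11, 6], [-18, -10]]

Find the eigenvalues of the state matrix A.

det(sI - A) = s^2 - (tr A)s + det A, with tr A = 11 + (-10) = 1 and det A = 11·(-10) - 6·(-18) = -110 - (-108) = -2.
So p(s) = det(sI - A) = s^2 - s - 2.
Factor s^2 - s - 2: two numbers with sum 1 and product -2 are 2 and -1, so s^2 - s - 2 = (s - 2)(s + 1).
Hence p(s) = (s - 2) (s + 1), with roots -1, 2.
At least one eigenvalue has non-negative real part, so the system is not asymptotically stable.

-1, 2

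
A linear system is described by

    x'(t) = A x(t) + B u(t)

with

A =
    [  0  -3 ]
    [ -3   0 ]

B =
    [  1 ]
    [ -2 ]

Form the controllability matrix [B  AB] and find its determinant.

AB = [[6], [-3]]
Controllability matrix C = [B  AB] = [[1, 6], [-2, -3]]
det(C) = 1·(-3) - 6·(-2) = -3 - (-12) = 9
Since det(C) ≠ 0, rank(C) = 2 and the system is completely controllable.

9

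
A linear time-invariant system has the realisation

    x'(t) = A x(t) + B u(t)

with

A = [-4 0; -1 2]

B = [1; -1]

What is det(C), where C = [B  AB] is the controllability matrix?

-7

AB = [[-4], [-3]]
Controllability matrix C = [B  AB] = [[1, -4], [-1, -3]]
det(C) = 1·(-3) - (-4)·(-1) = -3 - 4 = -7
Since det(C) ≠ 0, rank(C) = 2 and the system is completely controllable.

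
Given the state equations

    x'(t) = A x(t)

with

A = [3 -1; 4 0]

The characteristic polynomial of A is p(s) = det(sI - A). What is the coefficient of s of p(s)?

-3

For a 2×2 matrix, det(sI - A) = s^2 - (tr A)s + det A.
tr A = 3, det A = 4.
So p(s) = s^2 - 3s + 4.
The coefficient of s is -3.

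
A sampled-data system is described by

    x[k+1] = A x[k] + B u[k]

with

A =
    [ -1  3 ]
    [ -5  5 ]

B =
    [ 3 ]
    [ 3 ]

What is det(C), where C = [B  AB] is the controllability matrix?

-18

AB = [[6], [0]]
Controllability matrix C = [B  AB] = [[3, 6], [3, 0]]
det(C) = 3·0 - 6·3 = 0 - 18 = -18
Since det(C) ≠ 0, rank(C) = 2 and the system is completely controllable.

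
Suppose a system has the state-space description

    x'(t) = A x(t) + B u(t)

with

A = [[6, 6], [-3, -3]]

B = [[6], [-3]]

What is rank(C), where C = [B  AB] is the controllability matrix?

AB = [[18], [-9]]
Controllability matrix C = [B  AB] = [[6, 18], [-3, -9]]
Every column of C is a scalar multiple of column 1 = [6, -3] (multipliers 1, 3), so the columns span a one-dimensional space.
C ≠ 0, hence rank(C) = 1.
rank(C) = 1 < n = 2, so the pair (A, B) is not completely controllable.

1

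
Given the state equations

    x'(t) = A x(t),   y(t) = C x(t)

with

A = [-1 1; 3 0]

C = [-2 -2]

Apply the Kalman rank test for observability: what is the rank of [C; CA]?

2

CA = [[-4, -2]]
Observability matrix O = [C; CA] = [[-2, -2], [-4, -2]]
det(O) = (-2)·(-2) - (-2)·(-4) = 4 - 8 = -4 ≠ 0, so rank(O) = 2.
rank(O) = 2 = n, so the pair (A, C) is completely observable.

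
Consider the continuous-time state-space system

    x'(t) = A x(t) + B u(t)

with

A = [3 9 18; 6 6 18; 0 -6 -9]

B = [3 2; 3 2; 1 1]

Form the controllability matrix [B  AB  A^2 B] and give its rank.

2

AB = [[54, 42], [54, 42], [-27, -21]]
A^2B = [[162, 126], [162, 126], [-81, -63]]
Controllability matrix C = [B  AB  A^2B] = [[3, 2, 54, 42, 162, 126], [3, 2, 54, 42, 162, 126], [1, 1, -27, -21, -81, -63]]
The rows r1, r2, r3 of C are linearly dependent: -r1 + r2 = 0 (check each entry), so rank(C) ≤ 2.
The 2×2 minor from rows 1, 3, columns 1, 2 is 3·1 - 2·1 = 3 - 2 = 1 ≠ 0, so rank(C) = 2.
rank(C) = 2 < n = 3, so the pair (A, B) is not completely controllable.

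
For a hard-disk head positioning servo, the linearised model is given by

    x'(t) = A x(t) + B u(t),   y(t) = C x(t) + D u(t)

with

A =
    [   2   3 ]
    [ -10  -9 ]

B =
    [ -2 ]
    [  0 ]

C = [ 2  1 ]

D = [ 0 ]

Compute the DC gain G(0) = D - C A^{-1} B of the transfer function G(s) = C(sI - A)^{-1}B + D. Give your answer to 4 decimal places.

G(0) = C(-A)^{-1}B + D = -C A^{-1} B + D.
det A = 12, so A^{-1} = (1/12)·adj(A) = [[-3/4, -1/4], [5/6, 1/6]]
A^{-1} B = [3/2, -5/3]^T
C A^{-1} B = 4/3
G(0) = D - C A^{-1} B = 0 - (4/3) = -4/3 ≈ -1.3333

-1.3333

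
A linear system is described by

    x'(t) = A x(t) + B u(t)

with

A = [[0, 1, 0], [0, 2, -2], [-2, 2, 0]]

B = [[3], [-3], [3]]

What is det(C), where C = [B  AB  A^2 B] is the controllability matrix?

AB = [[-3], [-12], [-12]]
A^2B = [[-12], [0], [-18]]
Controllability matrix C = [B  AB  A^2B] = [[3, -3, -12], [-3, -12, 0], [3, -12, -18]]
Expanding along the first row, det(C) = 3·((-12)·(-18) - 0·(-12)) - (-3)·((-3)·(-18) - 0·3) + (-12)·((-3)·(-12) - (-12)·3) = 3·216 - (-3)·54 + (-12)·72 = -54
Since det(C) ≠ 0, rank(C) = 3 and the system is completely controllable.

-54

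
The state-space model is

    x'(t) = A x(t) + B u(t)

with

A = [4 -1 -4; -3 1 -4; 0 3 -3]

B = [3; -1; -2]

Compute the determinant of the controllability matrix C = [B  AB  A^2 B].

3184

AB = [[21], [-2], [3]]
A^2B = [[74], [-77], [-15]]
Controllability matrix C = [B  AB  A^2B] = [[3, 21, 74], [-1, -2, -77], [-2, 3, -15]]
Expanding along the first row, det(C) = 3·((-2)·(-15) - (-77)·3) - 21·((-1)·(-15) - (-77)·(-2)) + 74·((-1)·3 - (-2)·(-2)) = 3·261 - 21·(-139) + 74·(-7) = 3184
Since det(C) ≠ 0, rank(C) = 3 and the system is completely controllable.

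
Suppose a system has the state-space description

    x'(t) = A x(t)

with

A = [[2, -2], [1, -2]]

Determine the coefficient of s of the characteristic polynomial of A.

0

For a 2×2 matrix, det(sI - A) = s^2 - (tr A)s + det A.
tr A = 0, det A = -2.
So p(s) = s^2 - 2.
The coefficient of s is 0.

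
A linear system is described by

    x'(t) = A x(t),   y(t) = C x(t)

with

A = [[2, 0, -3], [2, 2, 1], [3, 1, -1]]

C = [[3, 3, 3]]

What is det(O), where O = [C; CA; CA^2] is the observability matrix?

CA = [[21, 9, -9]]
CA^2 = [[33, 9, -45]]
Observability matrix O = [C; CA; CA^2] = [[3, 3, 3], [21, 9, -9], [33, 9, -45]]
Expanding along the first row, det(O) = 3·(9·(-45) - (-9)·9) - 3·(21·(-45) - (-9)·33) + 3·(21·9 - 9·33) = 3·(-324) - 3·(-648) + 3·(-108) = 648
Since det(O) ≠ 0, rank(O) = 3 and the system is completely observable.

648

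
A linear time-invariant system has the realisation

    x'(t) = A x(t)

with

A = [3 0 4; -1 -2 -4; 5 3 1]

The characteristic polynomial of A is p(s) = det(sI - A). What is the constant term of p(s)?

Expand det(sI - A) for the 3×3 matrix.
p(s) = s^3 - 2s^2 - 13s - 58.
(Check: constant term = det(-A) = (-1)^3 det A = -58; coefficient of s^2 = -tr A = -2.)
The constant term is -58.

-58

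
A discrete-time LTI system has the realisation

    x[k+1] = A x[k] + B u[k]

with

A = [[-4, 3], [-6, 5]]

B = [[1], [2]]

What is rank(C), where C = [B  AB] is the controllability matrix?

AB = [[2], [4]]
Controllability matrix C = [B  AB] = [[1, 2], [2, 4]]
Every column of C is a scalar multiple of column 1 = [1, 2] (multipliers 1, 2), so the columns span a one-dimensional space.
C ≠ 0, hence rank(C) = 1.
rank(C) = 1 < n = 2, so the pair (A, B) is not completely controllable.

1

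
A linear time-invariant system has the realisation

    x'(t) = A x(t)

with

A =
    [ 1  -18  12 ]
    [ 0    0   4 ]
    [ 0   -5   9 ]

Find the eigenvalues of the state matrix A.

1, 4, 5

det(sI - A) = s^3 - (tr A)s^2 + (M11 + M22 + M33)s - det A, where Mii is the 2×2 principal minor of A obtained by deleting row i and column i.
tr A = 1 + 0 + 9 = 10; M11 = 0·9 - 4·(-5) = 0 - (-20) = 20; M22 = 1·9 - 12·0 = 9 - 0 = 9; M33 = 1·0 - (-18)·0 = 0 - 0 = 0; sum of minors = 29.
det A = 1·(0·9 - 4·(-5)) - (-18)·(0·9 - 4·0) + 12·(0·(-5) - 0·0) = 1·20 - (-18)·0 + 12·0 = 20.
So p(s) = det(sI - A) = s^3 - 10s^2 + 29s - 20.
Rational-root test: any integer root divides -20. Testing small divisors, s = 1 works: p(1) = 1 + (-10) + 29 + (-20) = 0, so (s - 1) is a factor.
Dividing, p(s) = (s - 1)(s^2 - 9s + 20).
Factor s^2 - 9s + 20: two numbers with sum 9 and product 20 are 5 and 4, so s^2 - 9s + 20 = (s - 5)(s - 4).
Hence p(s) = (s - 5) (s - 4) (s - 1), with roots 1, 4, 5.
At least one eigenvalue has non-negative real part, so the system is not asymptotically stable.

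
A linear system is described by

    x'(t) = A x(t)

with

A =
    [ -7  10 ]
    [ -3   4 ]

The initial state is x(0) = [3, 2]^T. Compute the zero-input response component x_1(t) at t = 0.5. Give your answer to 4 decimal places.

det(sI - A) = s^2 - (tr A)s + det A, with tr A = (-7) + 4 = -3 and det A = (-7)·4 - 10·(-3) = -28 - (-30) = 2.
So p(s) = det(sI - A) = s^2 + 3s + 2.
Factor s^2 + 3s + 2: two numbers with sum -3 and product 2 are -1 and -2, so s^2 + 3s + 2 = (s + 1)(s + 2).
Hence p(s) = (s + 1) (s + 2), with roots -2, -1.
The eigenvalues -2, -1 are distinct and real, so A is diagonalisable and x(t) = e^{At} x(0) = V diag(e^{λ_i t}) V^{-1} x(0), where the columns of V are the eigenvectors.
λ = -2: A - (-2)I = [[-5, 10], [-3, 6]]. Row 1 gives (-5)·v1 + 10·v2 = 0, so take v_1 = [2, 1]^T.
λ = -1: A - (-1)I = [[-6, 10], [-3, 5]]. Row 1 gives (-6)·v1 + 10·v2 = 0, so take v_2 = [5, 3]^T.
V = [v_1 v_2] = [[2, 5], [1, 3]] has det V = 1, so V^{-1} = adj(V)/det V = [[3, -5], [-1, 2]].
Modal coordinates z(0) = V^{-1} x(0): 3·3 + (-5)·2 = -1; (-1)·3 + 2·2 = 1; so z(0) = [-1, 1]^T.
x_1(t) = Σ_i (v_i)_1 · z_i(0) · e^{λ_i t} (row 1 of V times the modal terms).
x_1(0.5) = 2·(-1)·e^{-2·0.5} + 5·1·e^{-1·0.5} = (-2)·0.367879 + 5·0.606531 = 2.2969.

2.2969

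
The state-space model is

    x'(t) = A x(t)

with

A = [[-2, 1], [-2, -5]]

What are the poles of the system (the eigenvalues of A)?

det(sI - A) = s^2 - (tr A)s + det A, with tr A = (-2) + (-5) = -7 and det A = (-2)·(-5) - 1·(-2) = 10 - (-2) = 12.
So p(s) = det(sI - A) = s^2 + 7s + 12.
Factor s^2 + 7s + 12: two numbers with sum -7 and product 12 are -3 and -4, so s^2 + 7s + 12 = (s + 3)(s + 4).
Hence p(s) = (s + 3) (s + 4), with roots -4, -3.
All eigenvalues have negative real part, so the system is asymptotically stable.

-4, -3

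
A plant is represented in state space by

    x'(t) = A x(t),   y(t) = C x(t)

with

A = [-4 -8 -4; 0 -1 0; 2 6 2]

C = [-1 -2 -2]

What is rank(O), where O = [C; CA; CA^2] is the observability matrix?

CA = [[0, -2, 0]]
CA^2 = [[0, 2, 0]]
Observability matrix O = [C; CA; CA^2] = [[-1, -2, -2], [0, -2, 0], [0, 2, 0]]
The columns c1, c2, c3 of O are linearly dependent: -2·c1 + c3 = 0 (check each entry), so rank(O) ≤ 2.
The 2×2 minor from rows 1, 2, columns 1, 2 is (-1)·(-2) - (-2)·0 = 2 - 0 = 2 ≠ 0, so rank(O) = 2.
rank(O) = 2 < n = 3, so the pair (A, C) is not completely observable.

2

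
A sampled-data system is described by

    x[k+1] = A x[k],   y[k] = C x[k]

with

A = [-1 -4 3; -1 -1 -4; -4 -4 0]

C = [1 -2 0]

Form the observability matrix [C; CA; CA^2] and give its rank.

CA = [[1, -2, 11]]
CA^2 = [[-43, -46, 11]]
Observability matrix O = [C; CA; CA^2] = [[1, -2, 0], [1, -2, 11], [-43, -46, 11]]
det(O) = 1·((-2)·11 - 11·(-46)) - (-2)·(1·11 - 11·(-43)) + 0·(1·(-46) - (-2)·(-43)) = 1·484 - (-2)·484 + 0·(-132) = 1452 ≠ 0, so rank(O) = 3.
rank(O) = 3 = n, so the pair (A, C) is completely observable.

3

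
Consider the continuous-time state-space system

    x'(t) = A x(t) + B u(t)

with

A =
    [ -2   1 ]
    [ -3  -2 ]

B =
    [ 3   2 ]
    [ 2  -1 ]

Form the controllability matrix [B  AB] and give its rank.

2

AB = [[-4, -5], [-13, -4]]
Controllability matrix C = [B  AB] = [[3, 2, -4, -5], [2, -1, -13, -4]]
Take the 2×2 submatrix of C formed by columns 1, 2: [[3, 2], [2, -1]]. Its determinant is 3·(-1) - 2·2 = -3 - 4 = -7 ≠ 0.
So rank(C) ≥ 2; since C has 2 rows, rank(C) = 2.
rank(C) = 2 = n, so the pair (A, B) is completely controllable.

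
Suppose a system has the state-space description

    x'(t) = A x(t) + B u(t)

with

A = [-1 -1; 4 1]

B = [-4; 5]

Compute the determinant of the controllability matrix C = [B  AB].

49

AB = [[-1], [-11]]
Controllability matrix C = [B  AB] = [[-4, -1], [5, -11]]
det(C) = (-4)·(-11) - (-1)·5 = 44 - (-5) = 49
Since det(C) ≠ 0, rank(C) = 2 and the system is completely controllable.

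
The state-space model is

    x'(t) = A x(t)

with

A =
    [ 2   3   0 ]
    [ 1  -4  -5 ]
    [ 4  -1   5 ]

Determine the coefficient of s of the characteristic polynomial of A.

-26

Expand det(sI - A) for the 3×3 matrix.
p(s) = s^3 - 3s^2 - 26s + 125.
(Check: constant term = det(-A) = (-1)^3 det A = 125; coefficient of s^2 = -tr A = -3.)
The coefficient of s is -26.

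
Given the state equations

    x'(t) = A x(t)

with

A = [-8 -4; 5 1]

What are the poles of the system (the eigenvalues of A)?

det(sI - A) = s^2 - (tr A)s + det A, with tr A = (-8) + 1 = -7 and det A = (-8)·1 - (-4)·5 = -8 - (-20) = 12.
So p(s) = det(sI - A) = s^2 + 7s + 12.
Factor s^2 + 7s + 12: two numbers with sum -7 and product 12 are -3 and -4, so s^2 + 7s + 12 = (s + 3)(s + 4).
Hence p(s) = (s + 3) (s + 4), with roots -4, -3.
All eigenvalues have negative real part, so the system is asymptotically stable.

-4, -3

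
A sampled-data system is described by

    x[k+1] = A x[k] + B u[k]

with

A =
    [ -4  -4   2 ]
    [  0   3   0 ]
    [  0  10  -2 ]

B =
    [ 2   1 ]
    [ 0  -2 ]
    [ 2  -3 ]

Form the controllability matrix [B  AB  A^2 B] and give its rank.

2

AB = [[-4, -2], [0, -6], [-4, -14]]
A^2B = [[8, 4], [0, -18], [8, -32]]
Controllability matrix C = [B  AB  A^2B] = [[2, 1, -4, -2, 8, 4], [0, -2, 0, -6, 0, -18], [2, -3, -4, -14, 8, -32]]
The rows r1, r2, r3 of C are linearly dependent: -r1 - 2·r2 + r3 = 0 (check each entry), so rank(C) ≤ 2.
The 2×2 minor from rows 1, 2, columns 1, 2 is 2·(-2) - 1·0 = -4 - 0 = -4 ≠ 0, so rank(C) = 2.
rank(C) = 2 < n = 3, so the pair (A, B) is not completely controllable.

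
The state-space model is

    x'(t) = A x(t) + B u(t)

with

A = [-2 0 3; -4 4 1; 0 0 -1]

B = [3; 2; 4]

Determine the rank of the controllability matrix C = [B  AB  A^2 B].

AB = [[6], [0], [-4]]
A^2B = [[-24], [-28], [4]]
Controllability matrix C = [B  AB  A^2B] = [[3, 6, -24], [2, 0, -28], [4, -4, 4]]
det(C) = 3·(0·4 - (-28)·(-4)) - 6·(2·4 - (-28)·4) + (-24)·(2·(-4) - 0·4) = 3·(-112) - 6·120 + (-24)·(-8) = -864 ≠ 0, so rank(C) = 3.
rank(C) = 3 = n, so the pair (A, B) is completely controllable.

3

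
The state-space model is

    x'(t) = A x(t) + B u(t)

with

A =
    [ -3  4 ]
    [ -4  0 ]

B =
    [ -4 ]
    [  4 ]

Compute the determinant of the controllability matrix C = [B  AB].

AB = [[28], [16]]
Controllability matrix C = [B  AB] = [[-4, 28], [4, 16]]
det(C) = (-4)·16 - 28·4 = -64 - 112 = -176
Since det(C) ≠ 0, rank(C) = 2 and the system is completely controllable.

-176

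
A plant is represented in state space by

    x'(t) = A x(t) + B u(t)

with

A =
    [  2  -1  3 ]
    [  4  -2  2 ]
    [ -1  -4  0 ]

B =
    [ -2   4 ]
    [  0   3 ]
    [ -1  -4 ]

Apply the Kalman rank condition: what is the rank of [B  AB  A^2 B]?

AB = [[-7, -7], [-10, 2], [2, -16]]
A^2B = [[2, -64], [-4, -64], [47, -1]]
Controllability matrix C = [B  AB  A^2B] = [[-2, 4, -7, -7, 2, -64], [0, 3, -10, 2, -4, -64], [-1, -4, 2, -16, 47, -1]]
Take the 3×3 submatrix of C formed by columns 1, 2, 3: [[-2, 4, -7], [0, 3, -10], [-1, -4, 2]]. Its determinant is (-2)·(3·2 - (-10)·(-4)) - 4·(0·2 - (-10)·(-1)) + (-7)·(0·(-4) - 3·(-1)) = (-2)·(-34) - 4·(-10) + (-7)·3 = 87 ≠ 0.
So rank(C) ≥ 3; since C has 3 rows, rank(C) = 3.
rank(C) = 3 = n, so the pair (A, B) is completely controllable.

3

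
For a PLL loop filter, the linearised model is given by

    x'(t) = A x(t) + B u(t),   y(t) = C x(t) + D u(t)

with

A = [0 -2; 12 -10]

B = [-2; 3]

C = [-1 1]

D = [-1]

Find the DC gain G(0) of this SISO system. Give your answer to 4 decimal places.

-0.9167

G(0) = C(-A)^{-1}B + D = -C A^{-1} B + D.
det A = 24, so A^{-1} = (1/24)·adj(A) = [[-5/12, 1/12], [-1/2, 0]]
A^{-1} B = [13/12, 1]^T
C A^{-1} B = -1/12
G(0) = D - C A^{-1} B = -1 - (-1/12) = -11/12 ≈ -0.9167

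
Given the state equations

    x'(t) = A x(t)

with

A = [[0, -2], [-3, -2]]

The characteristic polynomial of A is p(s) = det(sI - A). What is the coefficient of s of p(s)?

2

For a 2×2 matrix, det(sI - A) = s^2 - (tr A)s + det A.
tr A = -2, det A = -6.
So p(s) = s^2 + 2s - 6.
The coefficient of s is 2.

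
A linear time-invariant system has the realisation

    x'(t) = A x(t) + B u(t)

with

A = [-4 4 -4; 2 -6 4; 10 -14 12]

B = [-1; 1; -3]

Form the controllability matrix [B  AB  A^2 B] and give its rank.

2

AB = [[20], [-20], [-60]]
A^2B = [[80], [-80], [-240]]
Controllability matrix C = [B  AB  A^2B] = [[-1, 20, 80], [1, -20, -80], [-3, -60, -240]]
The rows r1, r2, r3 of C are linearly dependent: r1 + r2 = 0 (check each entry), so rank(C) ≤ 2.
The 2×2 minor from rows 1, 3, columns 1, 2 is (-1)·(-60) - 20·(-3) = 60 - (-60) = 120 ≠ 0, so rank(C) = 2.
rank(C) = 2 < n = 3, so the pair (A, B) is not completely controllable.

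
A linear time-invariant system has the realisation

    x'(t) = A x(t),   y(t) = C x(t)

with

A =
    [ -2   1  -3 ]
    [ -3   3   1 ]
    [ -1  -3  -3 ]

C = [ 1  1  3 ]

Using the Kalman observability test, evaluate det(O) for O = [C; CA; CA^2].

CA = [[-8, -5, -11]]
CA^2 = [[42, 10, 52]]
Observability matrix O = [C; CA; CA^2] = [[1, 1, 3], [-8, -5, -11], [42, 10, 52]]
Expanding along the first row, det(O) = 1·((-5)·52 - (-11)·10) - 1·((-8)·52 - (-11)·42) + 3·((-8)·10 - (-5)·42) = 1·(-150) - 1·46 + 3·130 = 194
Since det(O) ≠ 0, rank(O) = 3 and the system is completely observable.

194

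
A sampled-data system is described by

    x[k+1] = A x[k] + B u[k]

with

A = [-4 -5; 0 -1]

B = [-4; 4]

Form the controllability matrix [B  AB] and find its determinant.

AB = [[-4], [-4]]
Controllability matrix C = [B  AB] = [[-4, -4], [4, -4]]
det(C) = (-4)·(-4) - (-4)·4 = 16 - (-16) = 32
Since det(C) ≠ 0, rank(C) = 2 and the system is completely controllable.

32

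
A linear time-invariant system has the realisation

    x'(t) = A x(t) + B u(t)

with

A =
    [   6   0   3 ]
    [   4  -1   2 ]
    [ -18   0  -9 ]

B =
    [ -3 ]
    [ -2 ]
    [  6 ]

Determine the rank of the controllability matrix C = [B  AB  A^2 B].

2

AB = [[0], [2], [0]]
A^2B = [[0], [-2], [0]]
Controllability matrix C = [B  AB  A^2B] = [[-3, 0, 0], [-2, 2, -2], [6, 0, 0]]
The rows r1, r2, r3 of C are linearly dependent: 2·r1 + r3 = 0 (check each entry), so rank(C) ≤ 2.
The 2×2 minor from rows 1, 2, columns 1, 2 is (-3)·2 - 0·(-2) = -6 - 0 = -6 ≠ 0, so rank(C) = 2.
rank(C) = 2 < n = 3, so the pair (A, B) is not completely controllable.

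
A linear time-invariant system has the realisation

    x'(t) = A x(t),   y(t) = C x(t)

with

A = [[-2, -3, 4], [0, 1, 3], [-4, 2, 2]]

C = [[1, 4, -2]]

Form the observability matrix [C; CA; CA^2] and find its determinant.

-3645

CA = [[6, -3, 12]]
CA^2 = [[-60, 3, 39]]
Observability matrix O = [C; CA; CA^2] = [[1, 4, -2], [6, -3, 12], [-60, 3, 39]]
Expanding along the first row, det(O) = 1·((-3)·39 - 12·3) - 4·(6·39 - 12·(-60)) + (-2)·(6·3 - (-3)·(-60)) = 1·(-153) - 4·954 + (-2)·(-162) = -3645
Since det(O) ≠ 0, rank(O) = 3 and the system is completely observable.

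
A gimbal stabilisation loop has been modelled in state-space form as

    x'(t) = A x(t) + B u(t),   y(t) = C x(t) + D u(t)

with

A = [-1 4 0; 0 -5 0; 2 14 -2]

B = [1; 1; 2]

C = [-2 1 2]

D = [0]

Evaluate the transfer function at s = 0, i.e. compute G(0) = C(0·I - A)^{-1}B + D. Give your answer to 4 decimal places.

5.0000

G(0) = C(-A)^{-1}B + D = -C A^{-1} B + D.
det A = -10, so A^{-1} = (1/-10)·adj(A) = [[-1, -4/5, 0], [0, -1/5, 0], [-1, -11/5, -1/2]]
A^{-1} B = [-9/5, -1/5, -21/5]^T
C A^{-1} B = -5
G(0) = D - C A^{-1} B = 0 - (-5) = 5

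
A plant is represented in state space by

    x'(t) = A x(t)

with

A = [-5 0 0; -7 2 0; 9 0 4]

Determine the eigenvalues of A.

det(sI - A) = s^3 - (tr A)s^2 + (M11 + M22 + M33)s - det A, where Mii is the 2×2 principal minor of A obtained by deleting row i and column i.
tr A = (-5) + 2 + 4 = 1; M11 = 2·4 - 0·0 = 8 - 0 = 8; M22 = (-5)·4 - 0·9 = -20 - 0 = -20; M33 = (-5)·2 - 0·(-7) = -10 - 0 = -10; sum of minors = -22.
det A = (-5)·(2·4 - 0·0) - 0·((-7)·4 - 0·9) + 0·((-7)·0 - 2·9) = (-5)·8 - 0·(-28) + 0·(-18) = -40.
So p(s) = det(sI - A) = s^3 - s^2 - 22s + 40.
Rational-root test: any integer root divides 40. Testing small divisors, s = 2 works: p(2) = 8 + (-4) + (-44) + 40 = 0, so (s - 2) is a factor.
Dividing, p(s) = (s - 2)(s^2 + s - 20).
Factor s^2 + s - 20: two numbers with sum -1 and product -20 are 4 and -5, so s^2 + s - 20 = (s - 4)(s + 5).
Hence p(s) = (s - 4) (s - 2) (s + 5), with roots -5, 2, 4.
At least one eigenvalue has non-negative real part, so the system is not asymptotically stable.

-5, 2, 4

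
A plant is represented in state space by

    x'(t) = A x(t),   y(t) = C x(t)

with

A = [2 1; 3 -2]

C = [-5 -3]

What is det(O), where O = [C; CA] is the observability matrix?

CA = [[-19, 1]]
Observability matrix O = [C; CA] = [[-5, -3], [-19, 1]]
det(O) = (-5)·1 - (-3)·(-19) = -5 - 57 = -62
Since det(O) ≠ 0, rank(O) = 2 and the system is completely observable.

-62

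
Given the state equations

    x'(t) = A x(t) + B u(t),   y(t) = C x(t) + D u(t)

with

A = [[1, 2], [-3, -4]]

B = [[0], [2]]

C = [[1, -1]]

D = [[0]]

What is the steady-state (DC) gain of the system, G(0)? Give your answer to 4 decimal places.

G(0) = C(-A)^{-1}B + D = -C A^{-1} B + D.
det A = 2, so A^{-1} = (1/2)·adj(A) = [[-2, -1], [3/2, 1/2]]
A^{-1} B = [-2, 1]^T
C A^{-1} B = -3
G(0) = D - C A^{-1} B = 0 - (-3) = 3

3.0000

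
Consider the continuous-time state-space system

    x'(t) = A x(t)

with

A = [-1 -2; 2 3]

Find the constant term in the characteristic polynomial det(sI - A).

1

For a 2×2 matrix, det(sI - A) = s^2 - (tr A)s + det A.
tr A = 2, det A = 1.
So p(s) = s^2 - 2s + 1.
The constant term is 1.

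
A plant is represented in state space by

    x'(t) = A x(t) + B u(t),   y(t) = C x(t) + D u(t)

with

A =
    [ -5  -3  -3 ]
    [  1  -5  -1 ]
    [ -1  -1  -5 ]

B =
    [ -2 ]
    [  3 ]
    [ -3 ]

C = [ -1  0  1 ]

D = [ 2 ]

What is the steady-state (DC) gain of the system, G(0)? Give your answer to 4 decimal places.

G(0) = C(-A)^{-1}B + D = -C A^{-1} B + D.
det A = -120, so A^{-1} = (1/-120)·adj(A) = [[-1/5, 1/10, 1/10], [-1/20, -11/60, 1/15], [1/20, 1/60, -7/30]]
A^{-1} B = [2/5, -13/20, 13/20]^T
C A^{-1} B = 1/4
G(0) = D - C A^{-1} B = 2 - (1/4) = 7/4 ≈ 1.7500

1.7500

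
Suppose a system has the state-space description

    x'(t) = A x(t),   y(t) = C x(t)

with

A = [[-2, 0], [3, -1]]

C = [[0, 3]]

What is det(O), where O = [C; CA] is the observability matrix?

CA = [[9, -3]]
Observability matrix O = [C; CA] = [[0, 3], [9, -3]]
det(O) = 0·(-3) - 3·9 = 0 - 27 = -27
Since det(O) ≠ 0, rank(O) = 2 and the system is completely observable.

-27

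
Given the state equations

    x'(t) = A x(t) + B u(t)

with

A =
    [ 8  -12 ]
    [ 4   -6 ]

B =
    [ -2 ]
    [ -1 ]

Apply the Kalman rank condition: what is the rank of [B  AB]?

AB = [[-4], [-2]]
Controllability matrix C = [B  AB] = [[-2, -4], [-1, -2]]
Every column of C is a scalar multiple of column 1 = [-2, -1] (multipliers 1, 2), so the columns span a one-dimensional space.
C ≠ 0, hence rank(C) = 1.
rank(C) = 1 < n = 2, so the pair (A, B) is not completely controllable.

1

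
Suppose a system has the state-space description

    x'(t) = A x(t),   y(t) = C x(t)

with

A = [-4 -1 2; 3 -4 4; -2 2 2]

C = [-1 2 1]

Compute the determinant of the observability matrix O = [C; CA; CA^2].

-1007

CA = [[8, -5, 8]]
CA^2 = [[-63, 28, 12]]
Observability matrix O = [C; CA; CA^2] = [[-1, 2, 1], [8, -5, 8], [-63, 28, 12]]
Expanding along the first row, det(O) = (-1)·((-5)·12 - 8·28) - 2·(8·12 - 8·(-63)) + 1·(8·28 - (-5)·(-63)) = (-1)·(-284) - 2·600 + 1·(-91) = -1007
Since det(O) ≠ 0, rank(O) = 3 and the system is completely observable.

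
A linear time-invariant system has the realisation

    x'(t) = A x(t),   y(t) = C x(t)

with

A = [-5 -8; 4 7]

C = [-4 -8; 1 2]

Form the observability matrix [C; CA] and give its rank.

1

CA = [[-12, -24], [3, 6]]
Observability matrix O = [C; CA] = [[-4, -8], [1, 2], [-12, -24], [3, 6]]
Every row of O is a scalar multiple of row 1 = [-4, -8] (multipliers 1, -1/4, 3, -3/4), so the rows span a one-dimensional space.
O ≠ 0, hence rank(O) = 1.
rank(O) = 1 < n = 2, so the pair (A, C) is not completely observable.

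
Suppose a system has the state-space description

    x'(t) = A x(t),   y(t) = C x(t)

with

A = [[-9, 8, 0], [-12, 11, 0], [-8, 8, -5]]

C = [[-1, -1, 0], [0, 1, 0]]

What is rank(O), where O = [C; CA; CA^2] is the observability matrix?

2

CA = [[21, -19, 0], [-12, 11, 0]]
CA^2 = [[39, -41, 0], [-24, 25, 0]]
Observability matrix O = [C; CA; CA^2] = [[-1, -1, 0], [0, 1, 0], [21, -19, 0], [-12, 11, 0], [39, -41, 0], [-24, 25, 0]]
Column 3 of O is identically zero, so rank(O) ≤ 2.
The 2×2 minor from rows 1, 2, columns 1, 2 is (-1)·1 - (-1)·0 = -1 - 0 = -1 ≠ 0, so rank(O) = 2.
rank(O) = 2 < n = 3, so the pair (A, C) is not completely observable.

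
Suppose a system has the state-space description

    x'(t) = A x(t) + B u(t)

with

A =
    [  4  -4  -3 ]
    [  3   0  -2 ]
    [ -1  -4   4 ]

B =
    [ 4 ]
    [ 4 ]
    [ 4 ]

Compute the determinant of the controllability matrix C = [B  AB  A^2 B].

1280

AB = [[-12], [4], [-4]]
A^2B = [[-52], [-28], [-20]]
Controllability matrix C = [B  AB  A^2B] = [[4, -12, -52], [4, 4, -28], [4, -4, -20]]
Expanding along the first row, det(C) = 4·(4·(-20) - (-28)·(-4)) - (-12)·(4·(-20) - (-28)·4) + (-52)·(4·(-4) - 4·4) = 4·(-192) - (-12)·32 + (-52)·(-32) = 1280
Since det(C) ≠ 0, rank(C) = 3 and the system is completely controllable.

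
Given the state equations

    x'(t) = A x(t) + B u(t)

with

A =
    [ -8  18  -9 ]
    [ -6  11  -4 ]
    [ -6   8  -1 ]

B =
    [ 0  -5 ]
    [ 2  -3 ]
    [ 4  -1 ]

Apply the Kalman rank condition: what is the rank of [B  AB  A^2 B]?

2

AB = [[0, -5], [6, 1], [12, 7]]
A^2B = [[0, -5], [18, 13], [36, 31]]
Controllability matrix C = [B  AB  A^2B] = [[0, -5, 0, -5, 0, -5], [2, -3, 6, 1, 18, 13], [4, -1, 12, 7, 36, 31]]
The rows r1, r2, r3 of C are linearly dependent: r1 - 2·r2 + r3 = 0 (check each entry), so rank(C) ≤ 2.
The 2×2 minor from rows 1, 2, columns 1, 2 is 0·(-3) - (-5)·2 = 0 - (-10) = 10 ≠ 0, so rank(C) = 2.
rank(C) = 2 < n = 3, so the pair (A, B) is not completely controllable.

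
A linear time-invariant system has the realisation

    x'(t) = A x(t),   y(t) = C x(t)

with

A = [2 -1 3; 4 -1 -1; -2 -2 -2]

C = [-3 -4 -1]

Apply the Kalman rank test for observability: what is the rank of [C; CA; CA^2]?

CA = [[-20, 9, -3]]
CA^2 = [[2, 17, -63]]
Observability matrix O = [C; CA; CA^2] = [[-3, -4, -1], [-20, 9, -3], [2, 17, -63]]
det(O) = (-3)·(9·(-63) - (-3)·17) - (-4)·((-20)·(-63) - (-3)·2) + (-1)·((-20)·17 - 9·2) = (-3)·(-516) - (-4)·1266 + (-1)·(-358) = 6970 ≠ 0, so rank(O) = 3.
rank(O) = 3 = n, so the pair (A, C) is completely observable.

3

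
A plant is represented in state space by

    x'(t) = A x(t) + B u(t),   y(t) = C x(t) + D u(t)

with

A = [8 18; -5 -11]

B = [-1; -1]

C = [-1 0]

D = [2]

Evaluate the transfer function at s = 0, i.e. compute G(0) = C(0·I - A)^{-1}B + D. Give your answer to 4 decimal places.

16.5000

G(0) = C(-A)^{-1}B + D = -C A^{-1} B + D.
det A = 2, so A^{-1} = (1/2)·adj(A) = [[-11/2, -9], [5/2, 4]]
A^{-1} B = [29/2, -13/2]^T
C A^{-1} B = -29/2
G(0) = D - C A^{-1} B = 2 - (-29/2) = 33/2 ≈ 16.5000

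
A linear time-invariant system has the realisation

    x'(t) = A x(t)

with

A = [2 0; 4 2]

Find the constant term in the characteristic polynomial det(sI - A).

For a 2×2 matrix, det(sI - A) = s^2 - (tr A)s + det A.
tr A = 4, det A = 4.
So p(s) = s^2 - 4s + 4.
The constant term is 4.

4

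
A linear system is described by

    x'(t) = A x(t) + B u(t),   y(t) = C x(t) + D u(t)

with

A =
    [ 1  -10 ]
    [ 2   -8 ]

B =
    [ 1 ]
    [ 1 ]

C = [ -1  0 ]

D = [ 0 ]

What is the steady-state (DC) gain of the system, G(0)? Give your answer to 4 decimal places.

G(0) = C(-A)^{-1}B + D = -C A^{-1} B + D.
det A = 12, so A^{-1} = (1/12)·adj(A) = [[-2/3, 5/6], [-1/6, 1/12]]
A^{-1} B = [1/6, -1/12]^T
C A^{-1} B = -1/6
G(0) = D - C A^{-1} B = 0 - (-1/6) = 1/6 ≈ 0.1667

0.1667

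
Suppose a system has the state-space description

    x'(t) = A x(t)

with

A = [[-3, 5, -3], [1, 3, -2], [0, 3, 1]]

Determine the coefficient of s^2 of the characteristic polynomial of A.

-1

Expand det(sI - A) for the 3×3 matrix.
p(s) = s^3 - s^2 - 8s + 41.
(Check: constant term = det(-A) = (-1)^3 det A = 41; coefficient of s^2 = -tr A = -1.)
The coefficient of s^2 is -1.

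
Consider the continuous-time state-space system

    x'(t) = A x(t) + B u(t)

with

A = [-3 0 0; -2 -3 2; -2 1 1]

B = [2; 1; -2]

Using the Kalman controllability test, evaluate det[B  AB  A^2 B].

348

AB = [[-6], [-11], [-5]]
A^2B = [[18], [35], [-4]]
Controllability matrix C = [B  AB  A^2B] = [[2, -6, 18], [1, -11, 35], [-2, -5, -4]]
Expanding along the first row, det(C) = 2·((-11)·(-4) - 35·(-5)) - (-6)·(1·(-4) - 35·(-2)) + 18·(1·(-5) - (-11)·(-2)) = 2·219 - (-6)·66 + 18·(-27) = 348
Since det(C) ≠ 0, rank(C) = 3 and the system is completely controllable.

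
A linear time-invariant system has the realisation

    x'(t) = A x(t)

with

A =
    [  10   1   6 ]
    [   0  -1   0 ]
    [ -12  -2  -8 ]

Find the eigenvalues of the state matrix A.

-2, -1, 4

det(sI - A) = s^3 - (tr A)s^2 + (M11 + M22 + M33)s - det A, where Mii is the 2×2 principal minor of A obtained by deleting row i and column i.
tr A = 10 + (-1) + (-8) = 1; M11 = (-1)·(-8) - 0·(-2) = 8 - 0 = 8; M22 = 10·(-8) - 6·(-12) = -80 - (-72) = -8; M33 = 10·(-1) - 1·0 = -10 - 0 = -10; sum of minors = -10.
det A = 10·((-1)·(-8) - 0·(-2)) - 1·(0·(-8) - 0·(-12)) + 6·(0·(-2) - (-1)·(-12)) = 10·8 - 1·0 + 6·(-12) = 8.
So p(s) = det(sI - A) = s^3 - s^2 - 10s - 8.
Rational-root test: any integer root divides -8. Testing small divisors, s = -1 works: p(-1) = -1 + (-1) + 10 + (-8) = 0, so (s + 1) is a factor.
Dividing, p(s) = (s + 1)(s^2 - 2s - 8).
Factor s^2 - 2s - 8: two numbers with sum 2 and product -8 are 4 and -2, so s^2 - 2s - 8 = (s - 4)(s + 2).
Hence p(s) = (s - 4) (s + 1) (s + 2), with roots -2, -1, 4.
At least one eigenvalue has non-negative real part, so the system is not asymptotically stable.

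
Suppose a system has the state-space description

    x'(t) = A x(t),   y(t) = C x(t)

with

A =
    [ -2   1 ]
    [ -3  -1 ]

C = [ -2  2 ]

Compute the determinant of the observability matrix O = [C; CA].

CA = [[-2, -4]]
Observability matrix O = [C; CA] = [[-2, 2], [-2, -4]]
det(O) = (-2)·(-4) - 2·(-2) = 8 - (-4) = 12
Since det(O) ≠ 0, rank(O) = 2 and the system is completely observable.

12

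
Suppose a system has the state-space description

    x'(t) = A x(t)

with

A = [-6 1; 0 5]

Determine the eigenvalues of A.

-6, 5

det(sI - A) = s^2 - (tr A)s + det A, with tr A = (-6) + 5 = -1 and det A = (-6)·5 - 1·0 = -30 - 0 = -30.
So p(s) = det(sI - A) = s^2 + s - 30.
Factor s^2 + s - 30: two numbers with sum -1 and product -30 are 5 and -6, so s^2 + s - 30 = (s - 5)(s + 6).
Hence p(s) = (s - 5) (s + 6), with roots -6, 5.
At least one eigenvalue has non-negative real part, so the system is not asymptotically stable.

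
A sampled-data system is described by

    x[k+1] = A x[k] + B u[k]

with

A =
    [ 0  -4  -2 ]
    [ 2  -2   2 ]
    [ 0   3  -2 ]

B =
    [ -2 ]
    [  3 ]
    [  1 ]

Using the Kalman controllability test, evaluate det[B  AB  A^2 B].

AB = [[-14], [-8], [7]]
A^2B = [[18], [2], [-38]]
Controllability matrix C = [B  AB  A^2B] = [[-2, -14, 18], [3, -8, 2], [1, 7, -38]]
Expanding along the first row, det(C) = (-2)·((-8)·(-38) - 2·7) - (-14)·(3·(-38) - 2·1) + 18·(3·7 - (-8)·1) = (-2)·290 - (-14)·(-116) + 18·29 = -1682
Since det(C) ≠ 0, rank(C) = 3 and the system is completely controllable.

-1682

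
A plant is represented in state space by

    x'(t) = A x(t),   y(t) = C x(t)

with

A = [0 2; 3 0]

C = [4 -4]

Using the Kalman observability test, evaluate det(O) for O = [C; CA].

-16

CA = [[-12, 8]]
Observability matrix O = [C; CA] = [[4, -4], [-12, 8]]
det(O) = 4·8 - (-4)·(-12) = 32 - 48 = -16
Since det(O) ≠ 0, rank(O) = 2 and the system is completely observable.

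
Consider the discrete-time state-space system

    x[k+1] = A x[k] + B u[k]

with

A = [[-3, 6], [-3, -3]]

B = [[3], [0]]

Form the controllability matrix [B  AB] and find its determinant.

-27

AB = [[-9], [-9]]
Controllability matrix C = [B  AB] = [[3, -9], [0, -9]]
det(C) = 3·(-9) - (-9)·0 = -27 - 0 = -27
Since det(C) ≠ 0, rank(C) = 2 and the system is completely controllable.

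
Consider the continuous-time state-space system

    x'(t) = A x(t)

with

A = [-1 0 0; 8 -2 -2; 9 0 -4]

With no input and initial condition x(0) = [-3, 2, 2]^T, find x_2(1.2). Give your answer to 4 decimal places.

det(sI - A) = s^3 - (tr A)s^2 + (M11 + M22 + M33)s - det A, where Mii is the 2×2 principal minor of A obtained by deleting row i and column i.
tr A = (-1) + (-2) + (-4) = -7; M11 = (-2)·(-4) - (-2)·0 = 8 - 0 = 8; M22 = (-1)·(-4) - 0·9 = 4 - 0 = 4; M33 = (-1)·(-2) - 0·8 = 2 - 0 = 2; sum of minors = 14.
det A = (-1)·((-2)·(-4) - (-2)·0) - 0·(8·(-4) - (-2)·9) + 0·(8·0 - (-2)·9) = (-1)·8 - 0·(-14) + 0·18 = -8.
So p(s) = det(sI - A) = s^3 + 7s^2 + 14s + 8.
Rational-root test: any integer root divides 8. Testing small divisors, s = -1 works: p(-1) = -1 + 7 + (-14) + 8 = 0, so (s + 1) is a factor.
Dividing, p(s) = (s + 1)(s^2 + 6s + 8).
Factor s^2 + 6s + 8: two numbers with sum -6 and product 8 are -2 and -4, so s^2 + 6s + 8 = (s + 2)(s + 4).
Hence p(s) = (s + 1) (s + 2) (s + 4), with roots -4, -2, -1.
The eigenvalues -4, -2, -1 are distinct and real, so A is diagonalisable and x(t) = e^{At} x(0) = V diag(e^{λ_i t}) V^{-1} x(0), where the columns of V are the eigenvectors.
λ = -4: A - (-4)I = [[3, 0, 0], [8, 2, -2], [9, 0, 0]]. v must be orthogonal to every row; (row 1) × (row 2) = [0, 6, 6], so take v_1 = [0, 1, 1]^T.
λ = -2: A - (-2)I = [[1, 0, 0], [8, 0, -2], [9, 0, -2]]. v must be orthogonal to every row; (row 1) × (row 2) = [0, 2, 0], so take v_2 = [0, 1, 0]^T.
λ = -1: A - (-1)I = [[0, 0, 0], [8, -1, -2], [9, 0, -3]]. v must be orthogonal to every row; (row 2) × (row 3) = [3, 6, 9], so take v_3 = [-1, -2, -3]^T.
V = [v_1 v_2 v_3] = [[0, 0, -1], [1, 1, -2], [1, 0, -3]] has det V = 1, so V^{-1} = adj(V)/det V = [[-3, 0, 1], [1, 1, -1], [-1, 0, 0]].
Modal coordinates z(0) = V^{-1} x(0): (-3)·(-3) + 0·2 + 1·2 = 11; 1·(-3) + 1·2 + (-1)·2 = -3; (-1)·(-3) + 0·2 + 0·2 = 3; so z(0) = [11, -3, 3]^T.
x_2(t) = Σ_i (v_i)_2 · z_i(0) · e^{λ_i t} (row 2 of V times the modal terms).
x_2(1.2) = 1·11·e^{-4·1.2} + 1·(-3)·e^{-2·1.2} + (-2)·3·e^{-1·1.2} = 11·0.008230 + (-3)·0.090718 + (-6)·0.301194 = -1.9888.

-1.9888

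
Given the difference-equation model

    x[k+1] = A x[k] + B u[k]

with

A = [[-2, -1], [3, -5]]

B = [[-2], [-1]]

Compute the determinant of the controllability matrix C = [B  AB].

AB = [[5], [-1]]
Controllability matrix C = [B  AB] = [[-2, 5], [-1, -1]]
det(C) = (-2)·(-1) - 5·(-1) = 2 - (-5) = 7
Since det(C) ≠ 0, rank(C) = 2 and the system is completely controllable.

7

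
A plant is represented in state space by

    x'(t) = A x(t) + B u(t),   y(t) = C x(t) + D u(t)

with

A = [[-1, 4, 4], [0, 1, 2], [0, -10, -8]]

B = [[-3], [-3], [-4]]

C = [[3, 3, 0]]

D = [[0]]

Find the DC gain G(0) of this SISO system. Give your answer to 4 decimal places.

-15.0000

G(0) = C(-A)^{-1}B + D = -C A^{-1} B + D.
det A = -12, so A^{-1} = (1/-12)·adj(A) = [[-1, 2/3, -1/3], [0, -2/3, -1/6], [0, 5/6, 1/12]]
A^{-1} B = [7/3, 8/3, -17/6]^T
C A^{-1} B = 15
G(0) = D - C A^{-1} B = 0 - (15) = -15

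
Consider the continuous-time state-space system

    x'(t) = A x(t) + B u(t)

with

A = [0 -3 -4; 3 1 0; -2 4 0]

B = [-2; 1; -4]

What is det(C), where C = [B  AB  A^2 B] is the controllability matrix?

AB = [[13], [-5], [8]]
A^2B = [[-17], [34], [-46]]
Controllability matrix C = [B  AB  A^2B] = [[-2, 13, -17], [1, -5, 34], [-4, 8, -46]]
Expanding along the first row, det(C) = (-2)·((-5)·(-46) - 34·8) - 13·(1·(-46) - 34·(-4)) + (-17)·(1·8 - (-5)·(-4)) = (-2)·(-42) - 13·90 + (-17)·(-12) = -882
Since det(C) ≠ 0, rank(C) = 3 and the system is completely controllable.

-882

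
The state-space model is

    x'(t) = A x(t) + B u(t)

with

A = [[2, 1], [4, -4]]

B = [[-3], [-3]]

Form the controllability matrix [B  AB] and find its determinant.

AB = [[-9], [0]]
Controllability matrix C = [B  AB] = [[-3, -9], [-3, 0]]
det(C) = (-3)·0 - (-9)·(-3) = 0 - 27 = -27
Since det(C) ≠ 0, rank(C) = 2 and the system is completely controllable.

-27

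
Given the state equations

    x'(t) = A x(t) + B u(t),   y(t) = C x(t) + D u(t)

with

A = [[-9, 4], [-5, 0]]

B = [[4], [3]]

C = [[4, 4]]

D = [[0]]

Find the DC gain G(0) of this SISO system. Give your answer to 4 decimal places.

G(0) = C(-A)^{-1}B + D = -C A^{-1} B + D.
det A = 20, so A^{-1} = (1/20)·adj(A) = [[0, -1/5], [1/4, -9/20]]
A^{-1} B = [-3/5, -7/20]^T
C A^{-1} B = -19/5
G(0) = D - C A^{-1} B = 0 - (-19/5) = 19/5 ≈ 3.8000

3.8000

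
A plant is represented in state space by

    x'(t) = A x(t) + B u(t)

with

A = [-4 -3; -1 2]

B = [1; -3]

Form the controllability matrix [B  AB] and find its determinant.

AB = [[5], [-7]]
Controllability matrix C = [B  AB] = [[1, 5], [-3, -7]]
det(C) = 1·(-7) - 5·(-3) = -7 - (-15) = 8
Since det(C) ≠ 0, rank(C) = 2 and the system is completely controllable.

8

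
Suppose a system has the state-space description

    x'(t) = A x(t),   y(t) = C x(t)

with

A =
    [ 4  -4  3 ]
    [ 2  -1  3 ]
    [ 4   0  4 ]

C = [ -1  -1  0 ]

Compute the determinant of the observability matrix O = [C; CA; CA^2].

CA = [[-6, 5, -6]]
CA^2 = [[-38, 19, -27]]
Observability matrix O = [C; CA; CA^2] = [[-1, -1, 0], [-6, 5, -6], [-38, 19, -27]]
Expanding along the first row, det(O) = (-1)·(5·(-27) - (-6)·19) - (-1)·((-6)·(-27) - (-6)·(-38)) + 0·((-6)·19 - 5·(-38)) = (-1)·(-21) - (-1)·(-66) + 0·76 = -45
Since det(O) ≠ 0, rank(O) = 3 and the system is completely observable.

-45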